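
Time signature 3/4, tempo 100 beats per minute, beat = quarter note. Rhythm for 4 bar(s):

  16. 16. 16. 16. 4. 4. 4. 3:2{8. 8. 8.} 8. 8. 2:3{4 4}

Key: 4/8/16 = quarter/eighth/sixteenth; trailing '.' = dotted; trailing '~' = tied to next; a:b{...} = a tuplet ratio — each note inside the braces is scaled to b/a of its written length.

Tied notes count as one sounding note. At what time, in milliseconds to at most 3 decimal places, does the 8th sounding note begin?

note 8 onset = 6b = 3600.0ms

1. 0.0ms @ 0 + 225.0ms (3/8)
2. 225.0ms @ 3/8 + 225.0ms (3/8)
3. 450.0ms @ 3/4 + 225.0ms (3/8)
4. 675.0ms @ 9/8 + 225.0ms (3/8)
5. 900.0ms @ 3/2 + 900.0ms (3/2)
6. 1800.0ms @ 3 + 900.0ms (3/2)
7. 2700.0ms @ 9/2 + 900.0ms (3/2)
8. 3600.0ms @ 6 + 300.0ms (1/2)
9. 3900.0ms @ 13/2 + 300.0ms (1/2)
10. 4200.0ms @ 7 + 300.0ms (1/2)
11. 4500.0ms @ 15/2 + 450.0ms (3/4)
12. 4950.0ms @ 33/4 + 450.0ms (3/4)
13. 5400.0ms @ 9 + 900.0ms (3/2)
14. 6300.0ms @ 21/2 + 900.0ms (3/2)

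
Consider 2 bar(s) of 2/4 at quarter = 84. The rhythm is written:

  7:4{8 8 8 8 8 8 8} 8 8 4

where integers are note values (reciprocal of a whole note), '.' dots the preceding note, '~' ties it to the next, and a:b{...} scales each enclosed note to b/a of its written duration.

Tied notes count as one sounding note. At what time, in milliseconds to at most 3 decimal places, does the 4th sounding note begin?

1. 0.0ms @ 0 + 204.082ms (2/7)
2. 204.082ms @ 2/7 + 204.082ms (2/7)
3. 408.163ms @ 4/7 + 204.082ms (2/7)
4. 612.245ms @ 6/7 + 204.082ms (2/7)
5. 816.327ms @ 8/7 + 204.082ms (2/7)
6. 1020.408ms @ 10/7 + 204.082ms (2/7)
7. 1224.49ms @ 12/7 + 204.082ms (2/7)
8. 1428.571ms @ 2 + 357.143ms (1/2)
9. 1785.714ms @ 5/2 + 357.143ms (1/2)
10. 2142.857ms @ 3 + 714.286ms (1)

note 4 onset = 6/7b = 612.245ms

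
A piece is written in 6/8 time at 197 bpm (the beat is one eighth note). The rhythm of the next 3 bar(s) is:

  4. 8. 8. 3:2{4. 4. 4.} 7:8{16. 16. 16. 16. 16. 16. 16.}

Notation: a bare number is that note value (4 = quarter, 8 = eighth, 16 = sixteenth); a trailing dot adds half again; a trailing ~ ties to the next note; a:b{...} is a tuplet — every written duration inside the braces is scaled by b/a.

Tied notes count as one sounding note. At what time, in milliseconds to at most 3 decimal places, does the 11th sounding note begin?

1. 0.0ms @ 0 + 913.706ms (3)
2. 913.706ms @ 3 + 456.853ms (3/2)
3. 1370.558ms @ 9/2 + 456.853ms (3/2)
4. 1827.411ms @ 6 + 609.137ms (2)
5. 2436.548ms @ 8 + 609.137ms (2)
6. 3045.685ms @ 10 + 609.137ms (2)
7. 3654.822ms @ 12 + 261.059ms (6/7)
8. 3915.881ms @ 90/7 + 261.059ms (6/7)
9. 4176.94ms @ 96/7 + 261.059ms (6/7)
10. 4437.999ms @ 102/7 + 261.059ms (6/7)
11. 4699.057ms @ 108/7 + 261.059ms (6/7)
12. 4960.116ms @ 114/7 + 261.059ms (6/7)
13. 5221.175ms @ 120/7 + 261.059ms (6/7)

note 11 onset = 108/7b = 4699.057ms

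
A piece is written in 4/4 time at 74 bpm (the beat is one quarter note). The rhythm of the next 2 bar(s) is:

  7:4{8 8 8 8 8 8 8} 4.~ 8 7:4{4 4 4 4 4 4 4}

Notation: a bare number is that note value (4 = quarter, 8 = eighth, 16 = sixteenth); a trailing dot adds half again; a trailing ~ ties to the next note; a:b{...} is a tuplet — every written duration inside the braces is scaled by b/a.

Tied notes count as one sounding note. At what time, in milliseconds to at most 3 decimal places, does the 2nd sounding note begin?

note 2 onset = 2/7b = 231.66ms

1. 0.0ms @ 0 + 231.66ms (2/7)
2. 231.66ms @ 2/7 + 231.66ms (2/7)
3. 463.32ms @ 4/7 + 231.66ms (2/7)
4. 694.981ms @ 6/7 + 231.66ms (2/7)
5. 926.641ms @ 8/7 + 231.66ms (2/7)
6. 1158.301ms @ 10/7 + 231.66ms (2/7)
7. 1389.961ms @ 12/7 + 231.66ms (2/7)
8. 1621.622ms @ 2 + 1621.622ms (2)
9. 3243.243ms @ 4 + 463.32ms (4/7)
10. 3706.564ms @ 32/7 + 463.32ms (4/7)
11. 4169.884ms @ 36/7 + 463.32ms (4/7)
12. 4633.205ms @ 40/7 + 463.32ms (4/7)
13. 5096.525ms @ 44/7 + 463.32ms (4/7)
14. 5559.846ms @ 48/7 + 463.32ms (4/7)
15. 6023.166ms @ 52/7 + 463.32ms (4/7)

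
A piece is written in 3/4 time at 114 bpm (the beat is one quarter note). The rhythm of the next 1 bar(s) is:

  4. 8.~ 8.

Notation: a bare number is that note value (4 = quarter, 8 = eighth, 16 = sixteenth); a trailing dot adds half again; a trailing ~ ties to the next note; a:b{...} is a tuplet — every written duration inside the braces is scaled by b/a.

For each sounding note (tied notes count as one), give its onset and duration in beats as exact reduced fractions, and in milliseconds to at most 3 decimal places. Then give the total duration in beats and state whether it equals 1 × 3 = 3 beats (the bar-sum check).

1) 0.0ms=0b +789.474ms=3/2b
2) 789.474ms=3/2b +789.474ms=3/2b
Σ=3b of 3 (114bpm 3/4) — PASS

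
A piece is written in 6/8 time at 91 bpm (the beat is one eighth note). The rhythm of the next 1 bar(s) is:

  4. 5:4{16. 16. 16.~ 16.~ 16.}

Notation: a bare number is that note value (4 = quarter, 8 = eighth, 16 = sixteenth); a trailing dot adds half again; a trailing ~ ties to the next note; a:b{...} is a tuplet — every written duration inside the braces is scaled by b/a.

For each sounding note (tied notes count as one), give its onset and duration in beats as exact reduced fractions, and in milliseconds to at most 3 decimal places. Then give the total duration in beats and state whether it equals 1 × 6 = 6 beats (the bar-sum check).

1) 0.0ms=0b +1978.022ms=3b
2) 1978.022ms=3b +395.604ms=3/5b
3) 2373.626ms=18/5b +395.604ms=3/5b
4) 2769.231ms=21/5b +1186.813ms=9/5b
Σ=6b of 6 (91bpm 6/8) — PASS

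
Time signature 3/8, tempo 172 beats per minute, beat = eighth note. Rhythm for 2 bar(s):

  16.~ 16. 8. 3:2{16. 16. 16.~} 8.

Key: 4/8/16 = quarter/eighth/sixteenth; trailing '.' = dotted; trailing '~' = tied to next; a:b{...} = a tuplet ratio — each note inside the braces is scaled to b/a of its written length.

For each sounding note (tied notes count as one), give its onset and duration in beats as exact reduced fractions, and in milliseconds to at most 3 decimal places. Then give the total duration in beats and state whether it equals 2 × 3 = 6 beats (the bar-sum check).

1) 0.0ms=0b +523.256ms=3/2b
2) 523.256ms=3/2b +523.256ms=3/2b
3) 1046.512ms=3b +174.419ms=1/2b
4) 1220.93ms=7/2b +174.419ms=1/2b
5) 1395.349ms=4b +697.674ms=2b
Σ=6b of 6 (172bpm 3/8) — PASS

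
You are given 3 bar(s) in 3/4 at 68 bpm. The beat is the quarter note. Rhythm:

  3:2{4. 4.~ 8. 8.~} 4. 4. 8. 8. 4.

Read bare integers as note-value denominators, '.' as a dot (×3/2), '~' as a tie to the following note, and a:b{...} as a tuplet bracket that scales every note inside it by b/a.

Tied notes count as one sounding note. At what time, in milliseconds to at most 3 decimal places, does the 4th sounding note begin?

1. 0.0ms @ 0 + 882.353ms (1)
2. 882.353ms @ 1 + 1323.529ms (3/2)
3. 2205.882ms @ 5/2 + 1764.706ms (2)
4. 3970.588ms @ 9/2 + 1323.529ms (3/2)
5. 5294.118ms @ 6 + 661.765ms (3/4)
6. 5955.882ms @ 27/4 + 661.765ms (3/4)
7. 6617.647ms @ 15/2 + 1323.529ms (3/2)

note 4 onset = 9/2b = 3970.588ms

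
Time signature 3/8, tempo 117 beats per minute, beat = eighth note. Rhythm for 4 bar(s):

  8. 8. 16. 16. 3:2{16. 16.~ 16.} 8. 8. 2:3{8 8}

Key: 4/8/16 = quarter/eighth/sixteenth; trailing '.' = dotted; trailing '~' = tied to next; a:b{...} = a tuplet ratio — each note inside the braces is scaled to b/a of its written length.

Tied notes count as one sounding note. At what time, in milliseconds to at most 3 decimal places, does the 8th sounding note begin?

note 8 onset = 15/2b = 3846.154ms

1. 0.0ms @ 0 + 769.231ms (3/2)
2. 769.231ms @ 3/2 + 769.231ms (3/2)
3. 1538.462ms @ 3 + 384.615ms (3/4)
4. 1923.077ms @ 15/4 + 384.615ms (3/4)
5. 2307.692ms @ 9/2 + 256.41ms (1/2)
6. 2564.103ms @ 5 + 512.821ms (1)
7. 3076.923ms @ 6 + 769.231ms (3/2)
8. 3846.154ms @ 15/2 + 769.231ms (3/2)
9. 4615.385ms @ 9 + 769.231ms (3/2)
10. 5384.615ms @ 21/2 + 769.231ms (3/2)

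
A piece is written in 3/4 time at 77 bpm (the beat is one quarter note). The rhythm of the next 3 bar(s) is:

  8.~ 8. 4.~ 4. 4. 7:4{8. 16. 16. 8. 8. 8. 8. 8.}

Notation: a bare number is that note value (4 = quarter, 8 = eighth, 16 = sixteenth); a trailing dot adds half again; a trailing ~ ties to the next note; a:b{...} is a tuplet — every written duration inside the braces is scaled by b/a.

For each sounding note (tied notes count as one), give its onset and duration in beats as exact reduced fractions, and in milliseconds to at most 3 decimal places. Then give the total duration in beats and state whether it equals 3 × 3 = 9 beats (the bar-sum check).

1) 0.0ms=0b +1168.831ms=3/2b
2) 1168.831ms=3/2b +2337.662ms=3b
3) 3506.494ms=9/2b +1168.831ms=3/2b
4) 4675.325ms=6b +333.952ms=3/7b
5) 5009.276ms=45/7b +166.976ms=3/14b
6) 5176.252ms=93/14b +166.976ms=3/14b
7) 5343.228ms=48/7b +333.952ms=3/7b
8) 5677.18ms=51/7b +333.952ms=3/7b
9) 6011.132ms=54/7b +333.952ms=3/7b
10) 6345.083ms=57/7b +333.952ms=3/7b
11) 6679.035ms=60/7b +333.952ms=3/7b
Σ=9b of 9 (77bpm 3/4) — PASS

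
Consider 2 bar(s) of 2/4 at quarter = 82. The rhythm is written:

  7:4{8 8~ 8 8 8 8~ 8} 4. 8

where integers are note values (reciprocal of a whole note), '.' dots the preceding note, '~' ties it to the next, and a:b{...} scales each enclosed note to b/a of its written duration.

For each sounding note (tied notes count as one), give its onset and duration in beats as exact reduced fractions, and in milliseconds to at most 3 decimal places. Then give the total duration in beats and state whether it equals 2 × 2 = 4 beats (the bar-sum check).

1) 0.0ms=0b +209.059ms=2/7b
2) 209.059ms=2/7b +418.118ms=4/7b
3) 627.178ms=6/7b +209.059ms=2/7b
4) 836.237ms=8/7b +209.059ms=2/7b
5) 1045.296ms=10/7b +418.118ms=4/7b
6) 1463.415ms=2b +1097.561ms=3/2b
7) 2560.976ms=7/2b +365.854ms=1/2b
Σ=4b of 4 (82bpm 2/4) — PASS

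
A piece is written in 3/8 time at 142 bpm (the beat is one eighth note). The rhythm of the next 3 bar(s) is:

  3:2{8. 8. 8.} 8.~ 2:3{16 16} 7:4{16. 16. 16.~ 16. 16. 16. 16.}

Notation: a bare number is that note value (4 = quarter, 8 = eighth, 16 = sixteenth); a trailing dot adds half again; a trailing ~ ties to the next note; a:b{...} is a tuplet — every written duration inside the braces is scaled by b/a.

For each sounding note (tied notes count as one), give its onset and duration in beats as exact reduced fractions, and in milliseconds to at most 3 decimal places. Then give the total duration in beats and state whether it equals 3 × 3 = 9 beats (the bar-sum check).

1) 0.0ms=0b +422.535ms=1b
2) 422.535ms=1b +422.535ms=1b
3) 845.07ms=2b +422.535ms=1b
4) 1267.606ms=3b +950.704ms=9/4b
5) 2218.31ms=21/4b +316.901ms=3/4b
6) 2535.211ms=6b +181.087ms=3/7b
7) 2716.298ms=45/7b +181.087ms=3/7b
8) 2897.384ms=48/7b +362.173ms=6/7b
9) 3259.557ms=54/7b +181.087ms=3/7b
10) 3440.644ms=57/7b +181.087ms=3/7b
11) 3621.73ms=60/7b +181.087ms=3/7b
Σ=9b of 9 (142bpm 3/8) — PASS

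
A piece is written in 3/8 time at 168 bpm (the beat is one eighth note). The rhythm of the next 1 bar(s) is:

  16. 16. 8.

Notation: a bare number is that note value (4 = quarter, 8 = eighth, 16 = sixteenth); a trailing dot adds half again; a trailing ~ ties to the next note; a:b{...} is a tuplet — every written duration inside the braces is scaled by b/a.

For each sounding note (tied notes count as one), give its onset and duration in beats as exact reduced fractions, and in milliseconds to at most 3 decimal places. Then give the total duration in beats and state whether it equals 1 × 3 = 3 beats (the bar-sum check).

1) 0.0ms=0b +267.857ms=3/4b
2) 267.857ms=3/4b +267.857ms=3/4b
3) 535.714ms=3/2b +535.714ms=3/2b
Σ=3b of 3 (168bpm 3/8) — PASS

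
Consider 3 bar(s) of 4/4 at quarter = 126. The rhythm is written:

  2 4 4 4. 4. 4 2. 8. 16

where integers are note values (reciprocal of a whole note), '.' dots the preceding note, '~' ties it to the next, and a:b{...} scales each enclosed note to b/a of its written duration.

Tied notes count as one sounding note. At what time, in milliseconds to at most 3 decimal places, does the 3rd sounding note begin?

1. 0.0ms @ 0 + 952.381ms (2)
2. 952.381ms @ 2 + 476.19ms (1)
3. 1428.571ms @ 3 + 476.19ms (1)
4. 1904.762ms @ 4 + 714.286ms (3/2)
5. 2619.048ms @ 11/2 + 714.286ms (3/2)
6. 3333.333ms @ 7 + 476.19ms (1)
7. 3809.524ms @ 8 + 1428.571ms (3)
8. 5238.095ms @ 11 + 357.143ms (3/4)
9. 5595.238ms @ 47/4 + 119.048ms (1/4)

note 3 onset = 3b = 1428.571ms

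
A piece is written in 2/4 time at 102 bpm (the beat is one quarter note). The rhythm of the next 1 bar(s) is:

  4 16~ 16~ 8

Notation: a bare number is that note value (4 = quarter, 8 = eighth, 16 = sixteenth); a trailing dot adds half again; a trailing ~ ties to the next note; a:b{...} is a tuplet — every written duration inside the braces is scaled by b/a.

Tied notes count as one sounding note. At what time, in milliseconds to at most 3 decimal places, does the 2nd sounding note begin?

note 2 onset = 1b = 588.235ms

1. 0.0ms @ 0 + 588.235ms (1)
2. 588.235ms @ 1 + 588.235ms (1)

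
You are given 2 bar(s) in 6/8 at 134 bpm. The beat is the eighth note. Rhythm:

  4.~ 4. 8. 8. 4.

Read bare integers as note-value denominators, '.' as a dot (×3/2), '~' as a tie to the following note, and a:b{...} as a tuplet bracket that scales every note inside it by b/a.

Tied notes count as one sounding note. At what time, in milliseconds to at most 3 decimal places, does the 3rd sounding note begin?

note 3 onset = 15/2b = 3358.209ms

1. 0.0ms @ 0 + 2686.567ms (6)
2. 2686.567ms @ 6 + 671.642ms (3/2)
3. 3358.209ms @ 15/2 + 671.642ms (3/2)
4. 4029.851ms @ 9 + 1343.284ms (3)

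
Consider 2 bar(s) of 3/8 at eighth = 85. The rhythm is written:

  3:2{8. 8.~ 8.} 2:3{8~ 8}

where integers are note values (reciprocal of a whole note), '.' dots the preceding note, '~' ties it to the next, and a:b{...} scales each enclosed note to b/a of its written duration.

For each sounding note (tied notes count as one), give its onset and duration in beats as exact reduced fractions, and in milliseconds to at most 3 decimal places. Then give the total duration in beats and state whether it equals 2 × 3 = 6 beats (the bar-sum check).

1) 0.0ms=0b +705.882ms=1b
2) 705.882ms=1b +1411.765ms=2b
3) 2117.647ms=3b +2117.647ms=3b
Σ=6b of 6 (85bpm 3/8) — PASS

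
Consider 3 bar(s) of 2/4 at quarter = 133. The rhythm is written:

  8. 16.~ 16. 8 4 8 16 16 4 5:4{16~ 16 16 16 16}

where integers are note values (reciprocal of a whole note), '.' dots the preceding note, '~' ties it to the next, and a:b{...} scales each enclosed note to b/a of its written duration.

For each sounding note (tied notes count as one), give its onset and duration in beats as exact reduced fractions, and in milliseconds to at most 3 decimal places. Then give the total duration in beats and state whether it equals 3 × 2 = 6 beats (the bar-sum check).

1) 0.0ms=0b +338.346ms=3/4b
2) 338.346ms=3/4b +338.346ms=3/4b
3) 676.692ms=3/2b +225.564ms=1/2b
4) 902.256ms=2b +451.128ms=1b
5) 1353.383ms=3b +225.564ms=1/2b
6) 1578.947ms=7/2b +112.782ms=1/4b
7) 1691.729ms=15/4b +112.782ms=1/4b
8) 1804.511ms=4b +451.128ms=1b
9) 2255.639ms=5b +180.451ms=2/5b
10) 2436.09ms=27/5b +90.226ms=1/5b
11) 2526.316ms=28/5b +90.226ms=1/5b
12) 2616.541ms=29/5b +90.226ms=1/5b
Σ=6b of 6 (133bpm 2/4) — PASS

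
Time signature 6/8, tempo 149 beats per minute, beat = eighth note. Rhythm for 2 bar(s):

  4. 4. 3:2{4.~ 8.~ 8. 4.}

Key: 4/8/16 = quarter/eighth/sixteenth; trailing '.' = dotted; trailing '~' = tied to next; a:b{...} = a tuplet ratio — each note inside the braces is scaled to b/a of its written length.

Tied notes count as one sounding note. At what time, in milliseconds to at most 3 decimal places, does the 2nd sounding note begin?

note 2 onset = 3b = 1208.054ms

1. 0.0ms @ 0 + 1208.054ms (3)
2. 1208.054ms @ 3 + 1208.054ms (3)
3. 2416.107ms @ 6 + 1610.738ms (4)
4. 4026.846ms @ 10 + 805.369ms (2)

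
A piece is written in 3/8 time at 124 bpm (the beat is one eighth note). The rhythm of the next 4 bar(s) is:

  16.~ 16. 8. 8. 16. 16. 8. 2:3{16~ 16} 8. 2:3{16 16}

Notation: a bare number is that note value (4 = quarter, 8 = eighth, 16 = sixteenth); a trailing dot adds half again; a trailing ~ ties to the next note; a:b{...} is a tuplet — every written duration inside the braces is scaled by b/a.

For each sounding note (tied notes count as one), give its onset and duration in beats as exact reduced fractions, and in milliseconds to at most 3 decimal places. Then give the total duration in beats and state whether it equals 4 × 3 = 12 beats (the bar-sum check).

1) 0.0ms=0b +725.806ms=3/2b
2) 725.806ms=3/2b +725.806ms=3/2b
3) 1451.613ms=3b +725.806ms=3/2b
4) 2177.419ms=9/2b +362.903ms=3/4b
5) 2540.323ms=21/4b +362.903ms=3/4b
6) 2903.226ms=6b +725.806ms=3/2b
7) 3629.032ms=15/2b +725.806ms=3/2b
8) 4354.839ms=9b +725.806ms=3/2b
9) 5080.645ms=21/2b +362.903ms=3/4b
10) 5443.548ms=45/4b +362.903ms=3/4b
Σ=12b of 12 (124bpm 3/8) — PASS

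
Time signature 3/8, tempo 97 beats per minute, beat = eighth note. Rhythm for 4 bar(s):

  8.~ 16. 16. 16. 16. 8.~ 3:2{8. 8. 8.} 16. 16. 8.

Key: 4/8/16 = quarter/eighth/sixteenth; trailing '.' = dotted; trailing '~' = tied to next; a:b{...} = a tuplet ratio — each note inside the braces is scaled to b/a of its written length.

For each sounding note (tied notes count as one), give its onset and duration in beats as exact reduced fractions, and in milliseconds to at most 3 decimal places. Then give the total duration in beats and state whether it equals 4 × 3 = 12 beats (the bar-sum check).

1) 0.0ms=0b +1391.753ms=9/4b
2) 1391.753ms=9/4b +463.918ms=3/4b
3) 1855.67ms=3b +463.918ms=3/4b
4) 2319.588ms=15/4b +463.918ms=3/4b
5) 2783.505ms=9/2b +1546.392ms=5/2b
6) 4329.897ms=7b +618.557ms=1b
7) 4948.454ms=8b +618.557ms=1b
8) 5567.01ms=9b +463.918ms=3/4b
9) 6030.928ms=39/4b +463.918ms=3/4b
10) 6494.845ms=21/2b +927.835ms=3/2b
Σ=12b of 12 (97bpm 3/8) — PASS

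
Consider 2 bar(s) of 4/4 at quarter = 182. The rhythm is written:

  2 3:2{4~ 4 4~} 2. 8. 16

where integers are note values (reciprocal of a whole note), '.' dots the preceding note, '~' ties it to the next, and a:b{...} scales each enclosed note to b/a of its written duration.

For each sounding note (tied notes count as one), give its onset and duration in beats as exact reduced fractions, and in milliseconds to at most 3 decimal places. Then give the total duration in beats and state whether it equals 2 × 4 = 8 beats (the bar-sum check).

1) 0.0ms=0b +659.341ms=2b
2) 659.341ms=2b +439.56ms=4/3b
3) 1098.901ms=10/3b +1208.791ms=11/3b
4) 2307.692ms=7b +247.253ms=3/4b
5) 2554.945ms=31/4b +82.418ms=1/4b
Σ=8b of 8 (182bpm 4/4) — PASS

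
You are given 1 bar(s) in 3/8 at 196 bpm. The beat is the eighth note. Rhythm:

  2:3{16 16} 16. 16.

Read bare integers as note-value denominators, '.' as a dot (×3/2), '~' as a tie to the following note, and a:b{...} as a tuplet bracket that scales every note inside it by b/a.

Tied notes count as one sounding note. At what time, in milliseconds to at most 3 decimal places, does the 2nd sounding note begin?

note 2 onset = 3/4b = 229.592ms

1. 0.0ms @ 0 + 229.592ms (3/4)
2. 229.592ms @ 3/4 + 229.592ms (3/4)
3. 459.184ms @ 3/2 + 229.592ms (3/4)
4. 688.776ms @ 9/4 + 229.592ms (3/4)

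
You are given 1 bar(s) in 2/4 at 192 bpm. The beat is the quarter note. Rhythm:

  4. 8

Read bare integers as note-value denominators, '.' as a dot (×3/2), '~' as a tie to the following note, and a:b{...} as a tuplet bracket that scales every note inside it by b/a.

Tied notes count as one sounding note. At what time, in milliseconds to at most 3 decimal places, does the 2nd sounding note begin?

1. 0.0ms @ 0 + 468.75ms (3/2)
2. 468.75ms @ 3/2 + 156.25ms (1/2)

note 2 onset = 3/2b = 468.75ms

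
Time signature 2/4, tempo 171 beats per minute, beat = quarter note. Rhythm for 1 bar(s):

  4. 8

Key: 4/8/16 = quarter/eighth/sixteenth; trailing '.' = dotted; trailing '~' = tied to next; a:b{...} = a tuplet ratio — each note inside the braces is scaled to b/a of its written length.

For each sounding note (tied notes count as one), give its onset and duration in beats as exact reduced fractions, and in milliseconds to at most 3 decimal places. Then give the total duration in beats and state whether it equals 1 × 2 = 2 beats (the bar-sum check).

1) 0.0ms=0b +526.316ms=3/2b
2) 526.316ms=3/2b +175.439ms=1/2b
Σ=2b of 2 (171bpm 2/4) — PASS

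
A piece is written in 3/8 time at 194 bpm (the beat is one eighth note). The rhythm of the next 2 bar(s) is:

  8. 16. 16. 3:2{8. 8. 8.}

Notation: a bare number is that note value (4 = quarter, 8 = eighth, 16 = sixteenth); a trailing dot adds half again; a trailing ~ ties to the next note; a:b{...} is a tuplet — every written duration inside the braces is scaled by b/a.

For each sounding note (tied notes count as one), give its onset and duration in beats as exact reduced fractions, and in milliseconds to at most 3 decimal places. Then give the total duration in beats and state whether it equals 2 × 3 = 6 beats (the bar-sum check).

1) 0.0ms=0b +463.918ms=3/2b
2) 463.918ms=3/2b +231.959ms=3/4b
3) 695.876ms=9/4b +231.959ms=3/4b
4) 927.835ms=3b +309.278ms=1b
5) 1237.113ms=4b +309.278ms=1b
6) 1546.392ms=5b +309.278ms=1b
Σ=6b of 6 (194bpm 3/8) — PASS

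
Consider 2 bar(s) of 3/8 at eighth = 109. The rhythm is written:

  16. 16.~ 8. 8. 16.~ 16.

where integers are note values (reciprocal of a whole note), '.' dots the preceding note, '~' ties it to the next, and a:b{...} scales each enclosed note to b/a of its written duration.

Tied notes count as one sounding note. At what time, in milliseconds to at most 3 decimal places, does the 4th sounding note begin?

1. 0.0ms @ 0 + 412.844ms (3/4)
2. 412.844ms @ 3/4 + 1238.532ms (9/4)
3. 1651.376ms @ 3 + 825.688ms (3/2)
4. 2477.064ms @ 9/2 + 825.688ms (3/2)

note 4 onset = 9/2b = 2477.064ms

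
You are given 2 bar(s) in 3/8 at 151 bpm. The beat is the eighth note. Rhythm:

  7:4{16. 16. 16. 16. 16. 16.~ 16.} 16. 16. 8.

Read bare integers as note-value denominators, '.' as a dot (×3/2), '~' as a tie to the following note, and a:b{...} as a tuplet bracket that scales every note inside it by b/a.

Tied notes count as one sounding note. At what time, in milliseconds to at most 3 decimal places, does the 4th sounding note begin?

note 4 onset = 9/7b = 510.88ms

1. 0.0ms @ 0 + 170.293ms (3/7)
2. 170.293ms @ 3/7 + 170.293ms (3/7)
3. 340.587ms @ 6/7 + 170.293ms (3/7)
4. 510.88ms @ 9/7 + 170.293ms (3/7)
5. 681.173ms @ 12/7 + 170.293ms (3/7)
6. 851.466ms @ 15/7 + 340.587ms (6/7)
7. 1192.053ms @ 3 + 298.013ms (3/4)
8. 1490.066ms @ 15/4 + 298.013ms (3/4)
9. 1788.079ms @ 9/2 + 596.026ms (3/2)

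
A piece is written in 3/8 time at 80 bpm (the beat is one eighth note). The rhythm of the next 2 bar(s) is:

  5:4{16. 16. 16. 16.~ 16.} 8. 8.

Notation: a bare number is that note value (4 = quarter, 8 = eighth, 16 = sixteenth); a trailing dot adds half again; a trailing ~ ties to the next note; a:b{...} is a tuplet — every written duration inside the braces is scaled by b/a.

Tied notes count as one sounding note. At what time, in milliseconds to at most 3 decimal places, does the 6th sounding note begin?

1. 0.0ms @ 0 + 450.0ms (3/5)
2. 450.0ms @ 3/5 + 450.0ms (3/5)
3. 900.0ms @ 6/5 + 450.0ms (3/5)
4. 1350.0ms @ 9/5 + 900.0ms (6/5)
5. 2250.0ms @ 3 + 1125.0ms (3/2)
6. 3375.0ms @ 9/2 + 1125.0ms (3/2)

note 6 onset = 9/2b = 3375.0ms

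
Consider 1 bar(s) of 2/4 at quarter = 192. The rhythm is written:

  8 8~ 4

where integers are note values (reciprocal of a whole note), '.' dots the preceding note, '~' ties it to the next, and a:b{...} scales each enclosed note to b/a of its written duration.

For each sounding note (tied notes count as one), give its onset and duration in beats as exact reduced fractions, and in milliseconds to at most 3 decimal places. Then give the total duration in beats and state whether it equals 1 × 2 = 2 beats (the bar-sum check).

1) 0.0ms=0b +156.25ms=1/2b
2) 156.25ms=1/2b +468.75ms=3/2b
Σ=2b of 2 (192bpm 2/4) — PASS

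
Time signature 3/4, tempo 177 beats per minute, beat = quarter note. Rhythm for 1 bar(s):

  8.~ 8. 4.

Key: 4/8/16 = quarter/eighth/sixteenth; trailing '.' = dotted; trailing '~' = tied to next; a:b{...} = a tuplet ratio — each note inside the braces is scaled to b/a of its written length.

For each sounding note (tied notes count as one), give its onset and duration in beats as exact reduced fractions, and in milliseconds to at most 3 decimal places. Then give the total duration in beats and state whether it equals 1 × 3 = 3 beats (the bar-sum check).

1) 0.0ms=0b +508.475ms=3/2b
2) 508.475ms=3/2b +508.475ms=3/2b
Σ=3b of 3 (177bpm 3/4) — PASS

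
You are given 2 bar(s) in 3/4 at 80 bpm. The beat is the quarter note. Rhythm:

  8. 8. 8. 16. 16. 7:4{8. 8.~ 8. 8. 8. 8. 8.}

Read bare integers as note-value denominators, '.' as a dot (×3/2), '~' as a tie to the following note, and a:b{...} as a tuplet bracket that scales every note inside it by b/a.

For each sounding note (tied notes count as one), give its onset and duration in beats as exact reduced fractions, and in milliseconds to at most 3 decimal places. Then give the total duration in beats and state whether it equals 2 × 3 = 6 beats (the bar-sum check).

1) 0.0ms=0b +562.5ms=3/4b
2) 562.5ms=3/4b +562.5ms=3/4b
3) 1125.0ms=3/2b +562.5ms=3/4b
4) 1687.5ms=9/4b +281.25ms=3/8b
5) 1968.75ms=21/8b +281.25ms=3/8b
6) 2250.0ms=3b +321.429ms=3/7b
7) 2571.429ms=24/7b +642.857ms=6/7b
8) 3214.286ms=30/7b +321.429ms=3/7b
9) 3535.714ms=33/7b +321.429ms=3/7b
10) 3857.143ms=36/7b +321.429ms=3/7b
11) 4178.571ms=39/7b +321.429ms=3/7b
Σ=6b of 6 (80bpm 3/4) — PASS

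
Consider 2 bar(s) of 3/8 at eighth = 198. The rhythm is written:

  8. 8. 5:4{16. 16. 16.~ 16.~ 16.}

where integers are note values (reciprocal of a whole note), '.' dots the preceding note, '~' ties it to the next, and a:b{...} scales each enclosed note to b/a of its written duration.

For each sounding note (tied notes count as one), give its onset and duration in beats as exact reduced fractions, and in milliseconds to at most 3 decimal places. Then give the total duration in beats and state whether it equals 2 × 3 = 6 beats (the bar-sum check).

1) 0.0ms=0b +454.545ms=3/2b
2) 454.545ms=3/2b +454.545ms=3/2b
3) 909.091ms=3b +181.818ms=3/5b
4) 1090.909ms=18/5b +181.818ms=3/5b
5) 1272.727ms=21/5b +545.455ms=9/5b
Σ=6b of 6 (198bpm 3/8) — PASS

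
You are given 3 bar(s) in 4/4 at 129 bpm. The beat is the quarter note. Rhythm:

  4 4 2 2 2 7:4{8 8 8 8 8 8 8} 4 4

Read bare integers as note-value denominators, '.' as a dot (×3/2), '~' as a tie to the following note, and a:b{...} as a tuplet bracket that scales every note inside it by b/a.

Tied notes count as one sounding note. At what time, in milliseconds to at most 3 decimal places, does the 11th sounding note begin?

note 11 onset = 66/7b = 4385.382ms

1. 0.0ms @ 0 + 465.116ms (1)
2. 465.116ms @ 1 + 465.116ms (1)
3. 930.233ms @ 2 + 930.233ms (2)
4. 1860.465ms @ 4 + 930.233ms (2)
5. 2790.698ms @ 6 + 930.233ms (2)
6. 3720.93ms @ 8 + 132.89ms (2/7)
7. 3853.821ms @ 58/7 + 132.89ms (2/7)
8. 3986.711ms @ 60/7 + 132.89ms (2/7)
9. 4119.601ms @ 62/7 + 132.89ms (2/7)
10. 4252.492ms @ 64/7 + 132.89ms (2/7)
11. 4385.382ms @ 66/7 + 132.89ms (2/7)
12. 4518.272ms @ 68/7 + 132.89ms (2/7)
13. 4651.163ms @ 10 + 465.116ms (1)
14. 5116.279ms @ 11 + 465.116ms (1)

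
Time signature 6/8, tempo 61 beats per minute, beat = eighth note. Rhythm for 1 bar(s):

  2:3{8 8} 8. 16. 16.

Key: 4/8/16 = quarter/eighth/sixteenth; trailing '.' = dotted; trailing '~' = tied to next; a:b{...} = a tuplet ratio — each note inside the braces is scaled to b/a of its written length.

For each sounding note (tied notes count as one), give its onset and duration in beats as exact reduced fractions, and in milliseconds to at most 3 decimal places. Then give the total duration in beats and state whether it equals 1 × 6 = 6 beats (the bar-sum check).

1) 0.0ms=0b +1475.41ms=3/2b
2) 1475.41ms=3/2b +1475.41ms=3/2b
3) 2950.82ms=3b +1475.41ms=3/2b
4) 4426.23ms=9/2b +737.705ms=3/4b
5) 5163.934ms=21/4b +737.705ms=3/4b
Σ=6b of 6 (61bpm 6/8) — PASS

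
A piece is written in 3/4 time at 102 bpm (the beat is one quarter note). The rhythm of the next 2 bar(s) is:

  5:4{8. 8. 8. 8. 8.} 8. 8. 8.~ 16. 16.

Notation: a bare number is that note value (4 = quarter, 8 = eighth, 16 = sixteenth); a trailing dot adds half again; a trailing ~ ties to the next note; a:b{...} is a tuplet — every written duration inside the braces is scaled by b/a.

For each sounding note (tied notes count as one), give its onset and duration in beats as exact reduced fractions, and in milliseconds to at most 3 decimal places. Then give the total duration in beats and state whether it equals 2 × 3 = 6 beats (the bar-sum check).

1) 0.0ms=0b +352.941ms=3/5b
2) 352.941ms=3/5b +352.941ms=3/5b
3) 705.882ms=6/5b +352.941ms=3/5b
4) 1058.824ms=9/5b +352.941ms=3/5b
5) 1411.765ms=12/5b +352.941ms=3/5b
6) 1764.706ms=3b +441.176ms=3/4b
7) 2205.882ms=15/4b +441.176ms=3/4b
8) 2647.059ms=9/2b +661.765ms=9/8b
9) 3308.824ms=45/8b +220.588ms=3/8b
Σ=6b of 6 (102bpm 3/4) — PASS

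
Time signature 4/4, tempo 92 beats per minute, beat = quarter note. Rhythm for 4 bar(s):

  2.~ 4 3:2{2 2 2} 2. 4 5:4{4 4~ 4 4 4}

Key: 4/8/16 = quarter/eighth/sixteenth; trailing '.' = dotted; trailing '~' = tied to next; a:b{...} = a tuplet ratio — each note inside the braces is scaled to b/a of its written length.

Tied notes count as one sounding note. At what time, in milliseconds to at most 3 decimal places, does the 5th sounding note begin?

1. 0.0ms @ 0 + 2608.696ms (4)
2. 2608.696ms @ 4 + 869.565ms (4/3)
3. 3478.261ms @ 16/3 + 869.565ms (4/3)
4. 4347.826ms @ 20/3 + 869.565ms (4/3)
5. 5217.391ms @ 8 + 1956.522ms (3)
6. 7173.913ms @ 11 + 652.174ms (1)
7. 7826.087ms @ 12 + 521.739ms (4/5)
8. 8347.826ms @ 64/5 + 1043.478ms (8/5)
9. 9391.304ms @ 72/5 + 521.739ms (4/5)
10. 9913.043ms @ 76/5 + 521.739ms (4/5)

note 5 onset = 8b = 5217.391ms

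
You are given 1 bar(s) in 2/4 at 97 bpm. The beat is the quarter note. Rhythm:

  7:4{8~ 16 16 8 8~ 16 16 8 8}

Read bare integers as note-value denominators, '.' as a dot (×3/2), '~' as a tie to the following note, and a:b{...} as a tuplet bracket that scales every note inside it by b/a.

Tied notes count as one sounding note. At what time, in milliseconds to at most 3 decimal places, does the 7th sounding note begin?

1. 0.0ms @ 0 + 265.096ms (3/7)
2. 265.096ms @ 3/7 + 88.365ms (1/7)
3. 353.461ms @ 4/7 + 176.73ms (2/7)
4. 530.191ms @ 6/7 + 265.096ms (3/7)
5. 795.287ms @ 9/7 + 88.365ms (1/7)
6. 883.652ms @ 10/7 + 176.73ms (2/7)
7. 1060.383ms @ 12/7 + 176.73ms (2/7)

note 7 onset = 12/7b = 1060.383ms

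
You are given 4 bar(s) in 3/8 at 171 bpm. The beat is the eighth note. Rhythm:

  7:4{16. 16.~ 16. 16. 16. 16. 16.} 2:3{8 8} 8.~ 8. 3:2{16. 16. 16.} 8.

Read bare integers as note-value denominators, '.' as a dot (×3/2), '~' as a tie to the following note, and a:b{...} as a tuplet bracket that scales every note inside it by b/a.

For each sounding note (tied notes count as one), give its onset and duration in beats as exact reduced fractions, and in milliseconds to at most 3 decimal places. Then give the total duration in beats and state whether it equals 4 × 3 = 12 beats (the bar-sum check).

1) 0.0ms=0b +150.376ms=3/7b
2) 150.376ms=3/7b +300.752ms=6/7b
3) 451.128ms=9/7b +150.376ms=3/7b
4) 601.504ms=12/7b +150.376ms=3/7b
5) 751.88ms=15/7b +150.376ms=3/7b
6) 902.256ms=18/7b +150.376ms=3/7b
7) 1052.632ms=3b +526.316ms=3/2b
8) 1578.947ms=9/2b +526.316ms=3/2b
9) 2105.263ms=6b +1052.632ms=3b
10) 3157.895ms=9b +175.439ms=1/2b
11) 3333.333ms=19/2b +175.439ms=1/2b
12) 3508.772ms=10b +175.439ms=1/2b
13) 3684.211ms=21/2b +526.316ms=3/2b
Σ=12b of 12 (171bpm 3/8) — PASS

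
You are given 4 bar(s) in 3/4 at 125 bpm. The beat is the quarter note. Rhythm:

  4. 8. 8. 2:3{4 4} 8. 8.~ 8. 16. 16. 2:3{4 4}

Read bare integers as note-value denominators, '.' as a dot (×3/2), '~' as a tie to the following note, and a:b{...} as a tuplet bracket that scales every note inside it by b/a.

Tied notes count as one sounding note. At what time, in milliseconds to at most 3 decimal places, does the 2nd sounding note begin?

1. 0.0ms @ 0 + 720.0ms (3/2)
2. 720.0ms @ 3/2 + 360.0ms (3/4)
3. 1080.0ms @ 9/4 + 360.0ms (3/4)
4. 1440.0ms @ 3 + 720.0ms (3/2)
5. 2160.0ms @ 9/2 + 720.0ms (3/2)
6. 2880.0ms @ 6 + 360.0ms (3/4)
7. 3240.0ms @ 27/4 + 720.0ms (3/2)
8. 3960.0ms @ 33/4 + 180.0ms (3/8)
9. 4140.0ms @ 69/8 + 180.0ms (3/8)
10. 4320.0ms @ 9 + 720.0ms (3/2)
11. 5040.0ms @ 21/2 + 720.0ms (3/2)

note 2 onset = 3/2b = 720.0ms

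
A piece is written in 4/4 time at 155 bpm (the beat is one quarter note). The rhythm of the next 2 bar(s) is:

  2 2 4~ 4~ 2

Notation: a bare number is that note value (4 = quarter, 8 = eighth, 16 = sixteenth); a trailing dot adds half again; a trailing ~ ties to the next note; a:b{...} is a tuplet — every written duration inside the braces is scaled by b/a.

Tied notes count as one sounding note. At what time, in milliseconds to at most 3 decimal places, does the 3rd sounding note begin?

note 3 onset = 4b = 1548.387ms

1. 0.0ms @ 0 + 774.194ms (2)
2. 774.194ms @ 2 + 774.194ms (2)
3. 1548.387ms @ 4 + 1548.387ms (4)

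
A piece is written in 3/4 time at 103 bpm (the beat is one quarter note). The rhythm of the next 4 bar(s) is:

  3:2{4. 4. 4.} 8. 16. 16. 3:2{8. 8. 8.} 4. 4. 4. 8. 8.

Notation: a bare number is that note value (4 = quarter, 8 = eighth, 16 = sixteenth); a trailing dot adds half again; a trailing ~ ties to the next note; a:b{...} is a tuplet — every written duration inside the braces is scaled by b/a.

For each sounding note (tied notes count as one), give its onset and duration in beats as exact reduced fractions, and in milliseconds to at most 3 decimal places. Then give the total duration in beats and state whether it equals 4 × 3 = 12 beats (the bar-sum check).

1) 0.0ms=0b +582.524ms=1b
2) 582.524ms=1b +582.524ms=1b
3) 1165.049ms=2b +582.524ms=1b
4) 1747.573ms=3b +436.893ms=3/4b
5) 2184.466ms=15/4b +218.447ms=3/8b
6) 2402.913ms=33/8b +218.447ms=3/8b
7) 2621.359ms=9/2b +291.262ms=1/2b
8) 2912.621ms=5b +291.262ms=1/2b
9) 3203.883ms=11/2b +291.262ms=1/2b
10) 3495.146ms=6b +873.786ms=3/2b
11) 4368.932ms=15/2b +873.786ms=3/2b
12) 5242.718ms=9b +873.786ms=3/2b
13) 6116.505ms=21/2b +436.893ms=3/4b
14) 6553.398ms=45/4b +436.893ms=3/4b
Σ=12b of 12 (103bpm 3/4) — PASS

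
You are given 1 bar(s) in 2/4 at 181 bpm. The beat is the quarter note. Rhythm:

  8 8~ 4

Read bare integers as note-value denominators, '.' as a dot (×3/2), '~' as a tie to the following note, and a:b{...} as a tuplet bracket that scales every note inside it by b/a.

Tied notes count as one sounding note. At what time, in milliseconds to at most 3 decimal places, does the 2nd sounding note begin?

1. 0.0ms @ 0 + 165.746ms (1/2)
2. 165.746ms @ 1/2 + 497.238ms (3/2)

note 2 onset = 1/2b = 165.746ms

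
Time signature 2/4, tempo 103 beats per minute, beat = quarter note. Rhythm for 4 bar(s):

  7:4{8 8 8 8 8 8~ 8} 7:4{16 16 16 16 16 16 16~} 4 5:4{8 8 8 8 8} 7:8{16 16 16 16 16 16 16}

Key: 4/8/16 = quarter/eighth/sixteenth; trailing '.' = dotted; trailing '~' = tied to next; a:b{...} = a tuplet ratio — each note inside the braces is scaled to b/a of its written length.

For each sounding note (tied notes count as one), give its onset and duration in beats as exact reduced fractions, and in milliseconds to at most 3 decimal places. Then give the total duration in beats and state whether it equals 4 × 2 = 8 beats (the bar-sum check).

1) 0.0ms=0b +166.436ms=2/7b
2) 166.436ms=2/7b +166.436ms=2/7b
3) 332.871ms=4/7b +166.436ms=2/7b
4) 499.307ms=6/7b +166.436ms=2/7b
5) 665.742ms=8/7b +166.436ms=2/7b
6) 832.178ms=10/7b +332.871ms=4/7b
7) 1165.049ms=2b +83.218ms=1/7b
8) 1248.266ms=15/7b +83.218ms=1/7b
9) 1331.484ms=16/7b +83.218ms=1/7b
10) 1414.702ms=17/7b +83.218ms=1/7b
11) 1497.92ms=18/7b +83.218ms=1/7b
12) 1581.137ms=19/7b +83.218ms=1/7b
13) 1664.355ms=20/7b +665.742ms=8/7b
14) 2330.097ms=4b +233.01ms=2/5b
15) 2563.107ms=22/5b +233.01ms=2/5b
16) 2796.117ms=24/5b +233.01ms=2/5b
17) 3029.126ms=26/5b +233.01ms=2/5b
18) 3262.136ms=28/5b +233.01ms=2/5b
19) 3495.146ms=6b +166.436ms=2/7b
20) 3661.581ms=44/7b +166.436ms=2/7b
21) 3828.017ms=46/7b +166.436ms=2/7b
22) 3994.452ms=48/7b +166.436ms=2/7b
23) 4160.888ms=50/7b +166.436ms=2/7b
24) 4327.323ms=52/7b +166.436ms=2/7b
25) 4493.759ms=54/7b +166.436ms=2/7b
Σ=8b of 8 (103bpm 2/4) — PASS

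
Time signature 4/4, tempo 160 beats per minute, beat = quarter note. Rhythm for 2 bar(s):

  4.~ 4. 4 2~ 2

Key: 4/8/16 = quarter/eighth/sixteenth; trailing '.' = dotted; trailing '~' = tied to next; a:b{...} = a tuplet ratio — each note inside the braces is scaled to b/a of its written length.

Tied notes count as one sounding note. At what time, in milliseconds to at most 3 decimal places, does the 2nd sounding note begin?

note 2 onset = 3b = 1125.0ms

1. 0.0ms @ 0 + 1125.0ms (3)
2. 1125.0ms @ 3 + 375.0ms (1)
3. 1500.0ms @ 4 + 1500.0ms (4)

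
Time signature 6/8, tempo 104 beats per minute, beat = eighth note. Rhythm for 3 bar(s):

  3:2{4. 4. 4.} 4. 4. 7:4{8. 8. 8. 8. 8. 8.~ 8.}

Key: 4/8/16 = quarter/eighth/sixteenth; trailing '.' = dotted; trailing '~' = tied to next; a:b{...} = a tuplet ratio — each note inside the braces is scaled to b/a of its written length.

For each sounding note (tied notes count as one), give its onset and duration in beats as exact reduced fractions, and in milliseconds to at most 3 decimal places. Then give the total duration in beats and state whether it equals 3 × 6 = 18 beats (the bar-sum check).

1) 0.0ms=0b +1153.846ms=2b
2) 1153.846ms=2b +1153.846ms=2b
3) 2307.692ms=4b +1153.846ms=2b
4) 3461.538ms=6b +1730.769ms=3b
5) 5192.308ms=9b +1730.769ms=3b
6) 6923.077ms=12b +494.505ms=6/7b
7) 7417.582ms=90/7b +494.505ms=6/7b
8) 7912.088ms=96/7b +494.505ms=6/7b
9) 8406.593ms=102/7b +494.505ms=6/7b
10) 8901.099ms=108/7b +494.505ms=6/7b
11) 9395.604ms=114/7b +989.011ms=12/7b
Σ=18b of 18 (104bpm 6/8) — PASS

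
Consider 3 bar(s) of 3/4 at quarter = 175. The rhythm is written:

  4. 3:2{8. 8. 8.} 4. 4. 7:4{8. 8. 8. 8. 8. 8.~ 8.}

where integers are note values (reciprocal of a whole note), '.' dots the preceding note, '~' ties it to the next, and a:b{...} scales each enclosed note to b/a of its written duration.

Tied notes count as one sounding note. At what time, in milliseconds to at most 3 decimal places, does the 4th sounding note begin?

1. 0.0ms @ 0 + 514.286ms (3/2)
2. 514.286ms @ 3/2 + 171.429ms (1/2)
3. 685.714ms @ 2 + 171.429ms (1/2)
4. 857.143ms @ 5/2 + 171.429ms (1/2)
5. 1028.571ms @ 3 + 514.286ms (3/2)
6. 1542.857ms @ 9/2 + 514.286ms (3/2)
7. 2057.143ms @ 6 + 146.939ms (3/7)
8. 2204.082ms @ 45/7 + 146.939ms (3/7)
9. 2351.02ms @ 48/7 + 146.939ms (3/7)
10. 2497.959ms @ 51/7 + 146.939ms (3/7)
11. 2644.898ms @ 54/7 + 146.939ms (3/7)
12. 2791.837ms @ 57/7 + 293.878ms (6/7)

note 4 onset = 5/2b = 857.143ms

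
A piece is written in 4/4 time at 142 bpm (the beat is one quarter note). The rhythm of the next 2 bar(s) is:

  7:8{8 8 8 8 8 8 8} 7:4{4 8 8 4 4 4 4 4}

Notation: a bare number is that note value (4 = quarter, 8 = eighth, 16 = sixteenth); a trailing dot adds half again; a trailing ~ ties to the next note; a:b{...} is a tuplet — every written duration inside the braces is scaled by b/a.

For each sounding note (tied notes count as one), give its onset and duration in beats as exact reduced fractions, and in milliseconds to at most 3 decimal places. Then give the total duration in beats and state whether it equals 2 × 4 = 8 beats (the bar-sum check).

1) 0.0ms=0b +241.449ms=4/7b
2) 241.449ms=4/7b +241.449ms=4/7b
3) 482.897ms=8/7b +241.449ms=4/7b
4) 724.346ms=12/7b +241.449ms=4/7b
5) 965.795ms=16/7b +241.449ms=4/7b
6) 1207.243ms=20/7b +241.449ms=4/7b
7) 1448.692ms=24/7b +241.449ms=4/7b
8) 1690.141ms=4b +241.449ms=4/7b
9) 1931.59ms=32/7b +120.724ms=2/7b
10) 2052.314ms=34/7b +120.724ms=2/7b
11) 2173.038ms=36/7b +241.449ms=4/7b
12) 2414.487ms=40/7b +241.449ms=4/7b
13) 2655.936ms=44/7b +241.449ms=4/7b
14) 2897.384ms=48/7b +241.449ms=4/7b
15) 3138.833ms=52/7b +241.449ms=4/7b
Σ=8b of 8 (142bpm 4/4) — PASS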